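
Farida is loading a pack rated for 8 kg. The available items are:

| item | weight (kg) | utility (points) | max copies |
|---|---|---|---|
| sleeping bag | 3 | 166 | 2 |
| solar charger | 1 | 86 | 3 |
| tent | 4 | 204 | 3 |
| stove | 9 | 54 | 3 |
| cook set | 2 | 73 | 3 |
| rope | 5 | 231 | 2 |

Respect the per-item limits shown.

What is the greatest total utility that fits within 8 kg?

504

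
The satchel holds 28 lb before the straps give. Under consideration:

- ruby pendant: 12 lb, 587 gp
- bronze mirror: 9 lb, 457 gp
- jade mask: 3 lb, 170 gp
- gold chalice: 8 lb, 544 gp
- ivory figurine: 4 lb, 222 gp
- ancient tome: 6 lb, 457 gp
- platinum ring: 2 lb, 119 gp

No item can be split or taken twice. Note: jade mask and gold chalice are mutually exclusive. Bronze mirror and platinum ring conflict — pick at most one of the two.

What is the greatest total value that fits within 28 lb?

1707

Best packing: ruby pendant + gold chalice + ancient tome + platinum ring — 28 lb, 1707 total.
Next best is bronze mirror + gold chalice + ivory figurine + ancient tome at 1680 (27 lb) — short by 27.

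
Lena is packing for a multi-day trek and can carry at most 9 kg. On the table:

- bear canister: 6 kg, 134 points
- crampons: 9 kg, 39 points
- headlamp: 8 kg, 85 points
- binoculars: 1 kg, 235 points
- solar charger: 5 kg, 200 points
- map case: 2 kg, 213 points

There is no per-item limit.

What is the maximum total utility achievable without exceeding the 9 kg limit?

2115

Taking 9×binoculars: 9 kg used, 2115 in utility.
Every other selection either busts 9 kg or fails to beat 2115.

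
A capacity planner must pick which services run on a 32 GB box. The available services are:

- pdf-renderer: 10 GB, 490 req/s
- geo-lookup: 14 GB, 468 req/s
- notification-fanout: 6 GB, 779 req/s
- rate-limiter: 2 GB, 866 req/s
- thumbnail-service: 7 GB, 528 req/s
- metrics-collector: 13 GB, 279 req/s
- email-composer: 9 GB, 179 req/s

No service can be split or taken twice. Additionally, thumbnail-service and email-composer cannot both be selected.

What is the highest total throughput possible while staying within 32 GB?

2663

Pdf-renderer + notification-fanout + rate-limiter + thumbnail-service uses 25 of the 32 GB and totals 2663.
That's the maximum — no feasible swap from here does better than 2663.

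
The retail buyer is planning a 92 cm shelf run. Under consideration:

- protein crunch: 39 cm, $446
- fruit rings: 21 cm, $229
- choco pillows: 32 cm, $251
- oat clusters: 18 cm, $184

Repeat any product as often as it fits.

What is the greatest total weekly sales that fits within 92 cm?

926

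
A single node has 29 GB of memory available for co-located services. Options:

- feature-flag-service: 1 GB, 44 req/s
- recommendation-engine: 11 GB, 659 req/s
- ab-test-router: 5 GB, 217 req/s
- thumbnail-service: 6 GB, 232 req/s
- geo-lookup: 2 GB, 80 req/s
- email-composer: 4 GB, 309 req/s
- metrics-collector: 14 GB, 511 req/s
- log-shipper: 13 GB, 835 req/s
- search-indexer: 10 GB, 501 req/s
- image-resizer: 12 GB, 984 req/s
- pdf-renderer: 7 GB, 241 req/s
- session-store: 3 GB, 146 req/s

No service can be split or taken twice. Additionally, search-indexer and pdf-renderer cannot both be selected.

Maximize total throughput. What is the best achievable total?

The ratio ordering already packs tightly: email-composer + log-shipper + image-resizer, 29 GB, 2128.
Every other selection either busts 29 GB or breaks a pairing rule or fails to beat 2128.

2128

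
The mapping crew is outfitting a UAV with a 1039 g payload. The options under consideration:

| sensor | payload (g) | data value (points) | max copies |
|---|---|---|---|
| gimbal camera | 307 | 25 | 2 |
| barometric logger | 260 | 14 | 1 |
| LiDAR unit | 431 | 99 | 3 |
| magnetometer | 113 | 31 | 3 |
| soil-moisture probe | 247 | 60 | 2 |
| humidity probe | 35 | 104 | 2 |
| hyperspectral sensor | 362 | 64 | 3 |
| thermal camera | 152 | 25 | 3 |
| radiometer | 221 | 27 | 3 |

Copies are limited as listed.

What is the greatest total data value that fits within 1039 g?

By data value per g: humidity probe 2.97, magnetometer 0.27, soil-moisture probe 0.24 lead.
Taking the top-ratio sensors first gives 3×magnetometer + 2×soil-moisture probe + 2×humidity probe for 421 (903 g).
The 360 g tied up in magnetometer and soil-moisture probe is better spent on LiDAR unit — total rises to 429 (974 g).
Every other selection either busts 1039 g or exceeds an availability limit or fails to beat 429.

429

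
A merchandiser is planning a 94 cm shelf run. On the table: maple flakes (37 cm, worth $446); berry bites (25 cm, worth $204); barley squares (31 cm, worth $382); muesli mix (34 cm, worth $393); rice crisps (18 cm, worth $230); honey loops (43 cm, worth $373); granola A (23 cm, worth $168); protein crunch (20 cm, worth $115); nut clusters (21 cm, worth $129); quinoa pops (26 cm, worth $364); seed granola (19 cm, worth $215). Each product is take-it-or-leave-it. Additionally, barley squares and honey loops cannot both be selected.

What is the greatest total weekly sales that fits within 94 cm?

1192

Greedy by ratio would take barley squares + rice crisps + quinoa pops + seed granola: 94 cm used, total 1191.
Dropping rice crisps and seed granola frees 37 cm; slotting in maple flakes (37 cm) lifts the total to 1192 at 94 cm.
The closest alternative, barley squares + rice crisps + quinoa pops + seed granola, reaches only 1191.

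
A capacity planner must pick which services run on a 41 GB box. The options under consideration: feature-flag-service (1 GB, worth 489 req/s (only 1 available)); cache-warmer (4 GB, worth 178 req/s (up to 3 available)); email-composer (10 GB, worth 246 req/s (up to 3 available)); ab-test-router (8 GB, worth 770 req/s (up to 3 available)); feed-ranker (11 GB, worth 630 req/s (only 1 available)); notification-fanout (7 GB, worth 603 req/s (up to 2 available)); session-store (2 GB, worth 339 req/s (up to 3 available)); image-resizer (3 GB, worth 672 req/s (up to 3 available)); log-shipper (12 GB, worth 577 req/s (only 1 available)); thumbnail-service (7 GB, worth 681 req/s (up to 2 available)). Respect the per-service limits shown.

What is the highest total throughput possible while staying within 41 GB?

5832

Density check — feature-flag-service 489.00, image-resizer 224.00, session-store 169.50, thumbnail-service 97.29 are the best per GB.
A density-first pass picks feature-flag-service + ab-test-router + 3×session-store + 3×image-resizer + 2×thumbnail-service — 5654 at 38 GB.
Replace 2×thumbnail-service with 2×ab-test-router: the trade gains 178 net, giving 5832 at 40 GB.
Every other selection either busts 41 GB or exceeds an availability limit or fails to beat 5832.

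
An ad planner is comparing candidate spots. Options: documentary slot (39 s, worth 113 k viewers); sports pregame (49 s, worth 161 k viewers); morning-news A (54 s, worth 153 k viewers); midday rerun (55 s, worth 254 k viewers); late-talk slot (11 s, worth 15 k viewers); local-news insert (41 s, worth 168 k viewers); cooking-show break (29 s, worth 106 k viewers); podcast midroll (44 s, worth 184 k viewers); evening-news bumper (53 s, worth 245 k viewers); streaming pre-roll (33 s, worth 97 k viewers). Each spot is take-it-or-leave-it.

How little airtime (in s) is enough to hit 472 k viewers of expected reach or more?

108

Need the lightest bundle worth ≥ 472.
Taking midday rerun + evening-news bumper gives 499 (≥ 472) for 108 s.
Any bundle with less than 108 s falls short of 472.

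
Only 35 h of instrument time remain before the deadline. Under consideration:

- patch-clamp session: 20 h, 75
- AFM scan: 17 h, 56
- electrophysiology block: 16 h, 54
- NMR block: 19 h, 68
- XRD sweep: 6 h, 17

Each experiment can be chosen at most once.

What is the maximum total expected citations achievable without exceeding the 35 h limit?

122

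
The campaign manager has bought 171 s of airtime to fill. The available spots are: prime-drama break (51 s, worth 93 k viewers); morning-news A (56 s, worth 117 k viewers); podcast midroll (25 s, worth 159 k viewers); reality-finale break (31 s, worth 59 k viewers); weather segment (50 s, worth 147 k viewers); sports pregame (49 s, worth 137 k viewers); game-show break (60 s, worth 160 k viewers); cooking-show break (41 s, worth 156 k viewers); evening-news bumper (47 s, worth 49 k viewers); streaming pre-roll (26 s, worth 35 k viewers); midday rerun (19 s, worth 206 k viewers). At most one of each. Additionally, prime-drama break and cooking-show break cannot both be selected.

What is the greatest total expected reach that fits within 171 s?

Podcast midroll + reality-finale break + weather segment + cooking-show break + midday rerun uses 166 of the 171 s and totals 727.

727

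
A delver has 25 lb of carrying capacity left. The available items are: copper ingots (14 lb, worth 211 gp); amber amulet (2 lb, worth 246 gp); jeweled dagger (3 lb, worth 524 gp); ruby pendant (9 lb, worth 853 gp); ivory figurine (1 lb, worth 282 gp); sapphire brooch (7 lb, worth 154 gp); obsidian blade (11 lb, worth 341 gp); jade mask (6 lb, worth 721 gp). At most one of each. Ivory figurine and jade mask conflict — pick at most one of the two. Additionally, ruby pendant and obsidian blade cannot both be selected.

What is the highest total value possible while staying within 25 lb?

2344

Taking amber amulet + jeweled dagger + ruby pendant + jade mask: 20 lb used, 2344 in value.
That's the maximum — no feasible swap from here does better than 2344.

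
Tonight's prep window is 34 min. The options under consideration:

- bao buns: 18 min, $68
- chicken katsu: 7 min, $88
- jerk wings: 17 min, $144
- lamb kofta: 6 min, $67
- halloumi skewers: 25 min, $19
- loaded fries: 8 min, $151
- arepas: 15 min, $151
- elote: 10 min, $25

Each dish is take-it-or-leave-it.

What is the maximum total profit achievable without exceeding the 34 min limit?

390

Taking the top-ratio dishes first gives chicken katsu + lamb kofta + loaded fries + elote for 331 (31 min).
Replace lamb kofta and elote with arepas: the trade gains 59 net, giving 390 at 30 min.
An exhaustive check of the 256 subsets confirms 390.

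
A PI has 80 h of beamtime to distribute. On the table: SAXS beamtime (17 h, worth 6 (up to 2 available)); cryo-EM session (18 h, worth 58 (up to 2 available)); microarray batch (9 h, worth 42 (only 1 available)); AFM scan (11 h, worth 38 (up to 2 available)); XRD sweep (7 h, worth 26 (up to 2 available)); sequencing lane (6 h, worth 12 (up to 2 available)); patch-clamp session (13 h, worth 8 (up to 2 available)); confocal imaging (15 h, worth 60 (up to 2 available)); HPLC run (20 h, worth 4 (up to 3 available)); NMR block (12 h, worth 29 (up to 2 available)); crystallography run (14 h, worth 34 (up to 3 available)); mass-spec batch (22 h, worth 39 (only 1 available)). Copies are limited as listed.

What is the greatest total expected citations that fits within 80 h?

296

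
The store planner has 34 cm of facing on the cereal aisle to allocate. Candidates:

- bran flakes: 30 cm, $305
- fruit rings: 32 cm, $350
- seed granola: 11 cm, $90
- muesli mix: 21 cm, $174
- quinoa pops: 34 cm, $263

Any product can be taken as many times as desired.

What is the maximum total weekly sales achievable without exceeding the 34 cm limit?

350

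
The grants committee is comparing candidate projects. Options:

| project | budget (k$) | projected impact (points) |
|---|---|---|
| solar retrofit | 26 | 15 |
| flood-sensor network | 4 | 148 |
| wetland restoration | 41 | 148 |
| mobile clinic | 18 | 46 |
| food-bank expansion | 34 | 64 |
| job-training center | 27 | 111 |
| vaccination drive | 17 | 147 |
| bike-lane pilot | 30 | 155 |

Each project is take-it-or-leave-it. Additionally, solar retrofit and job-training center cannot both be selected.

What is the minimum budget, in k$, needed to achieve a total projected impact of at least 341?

Minimise k$ subject to total projected impact ≥ 341.
flood-sensor network + mobile clinic + vaccination drive: 341 projected impact at 39 k$.
Any bundle with less than 39 k$ falls short of 341.

39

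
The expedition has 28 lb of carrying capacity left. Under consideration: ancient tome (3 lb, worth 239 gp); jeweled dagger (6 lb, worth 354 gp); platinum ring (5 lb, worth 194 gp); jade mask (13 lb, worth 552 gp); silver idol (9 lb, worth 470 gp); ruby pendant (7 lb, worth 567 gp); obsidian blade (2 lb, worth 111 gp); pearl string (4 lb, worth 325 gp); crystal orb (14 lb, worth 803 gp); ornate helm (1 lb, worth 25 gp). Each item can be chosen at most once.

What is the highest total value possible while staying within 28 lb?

Density check — pearl string 81.25, ruby pendant 81.00, ancient tome 79.67, jeweled dagger 59.00 are the best per lb.
Taking the top-ratio items first gives ancient tome + jeweled dagger + platinum ring + ruby pendant + obsidian blade + pearl string + ornate helm for 1815 (28 lb).
A better packing is ancient tome + ruby pendant + pearl string + crystal orb: 28 lb, total 1934.
Runner-up ruby pendant + obsidian blade + pearl string + crystal orb + ornate helm tops out at 1831.

1934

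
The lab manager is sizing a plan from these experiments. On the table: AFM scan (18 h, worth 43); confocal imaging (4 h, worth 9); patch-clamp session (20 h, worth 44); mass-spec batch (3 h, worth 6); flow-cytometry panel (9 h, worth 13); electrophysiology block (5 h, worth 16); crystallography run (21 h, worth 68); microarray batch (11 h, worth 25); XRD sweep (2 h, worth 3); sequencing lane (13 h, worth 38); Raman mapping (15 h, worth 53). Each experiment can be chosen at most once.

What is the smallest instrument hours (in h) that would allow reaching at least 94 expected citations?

30

Look for the lowest-instrument combination reaching 94.
XRD sweep + sequencing lane + Raman mapping reaches 94 using 30 h.
No combination under 30 h hits 94.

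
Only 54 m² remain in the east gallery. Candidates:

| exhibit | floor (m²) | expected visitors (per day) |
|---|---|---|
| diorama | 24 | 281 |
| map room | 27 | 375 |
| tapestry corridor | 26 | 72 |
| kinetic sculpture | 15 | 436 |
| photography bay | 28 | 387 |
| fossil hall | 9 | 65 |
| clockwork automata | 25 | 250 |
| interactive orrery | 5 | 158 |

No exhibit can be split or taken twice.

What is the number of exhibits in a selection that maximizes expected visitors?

Best achievable expected visitors is 981.
One optimal bundle: kinetic sculpture + photography bay + interactive orrery (48 m²).
All optima have 3 exhibits.

3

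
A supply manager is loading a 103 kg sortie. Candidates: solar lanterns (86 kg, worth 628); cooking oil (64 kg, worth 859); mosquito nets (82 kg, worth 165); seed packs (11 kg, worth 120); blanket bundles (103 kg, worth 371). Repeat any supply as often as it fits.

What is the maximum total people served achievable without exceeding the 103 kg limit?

1219

Ranking by ratio (people served/kg): cooking oil 13.42, seed packs 10.91, solar lanterns 7.30, blanket bundles 3.60.
The ratio ordering already packs tightly: cooking oil + 3×seed packs, 97 kg, 1219.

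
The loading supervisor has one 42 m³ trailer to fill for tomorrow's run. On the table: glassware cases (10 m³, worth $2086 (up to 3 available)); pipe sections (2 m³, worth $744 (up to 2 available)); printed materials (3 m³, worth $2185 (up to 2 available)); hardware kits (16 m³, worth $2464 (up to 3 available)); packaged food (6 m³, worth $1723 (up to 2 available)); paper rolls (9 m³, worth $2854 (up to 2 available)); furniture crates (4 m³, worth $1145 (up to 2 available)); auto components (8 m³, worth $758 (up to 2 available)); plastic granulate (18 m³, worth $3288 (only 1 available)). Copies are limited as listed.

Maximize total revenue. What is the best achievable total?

By revenue per m³: printed materials 728.33, pipe sections 372.00, paper rolls 317.11 lead.
Filling by ratio: 2×pipe sections + 2×printed materials + 2×packaged food + 2×paper rolls for 15012, with 2 m³ left unused.
Dropping packaged food frees 6 m³; slotting in 2×furniture crates (8 m³) lifts the total to 15579 at 42 m³.

15579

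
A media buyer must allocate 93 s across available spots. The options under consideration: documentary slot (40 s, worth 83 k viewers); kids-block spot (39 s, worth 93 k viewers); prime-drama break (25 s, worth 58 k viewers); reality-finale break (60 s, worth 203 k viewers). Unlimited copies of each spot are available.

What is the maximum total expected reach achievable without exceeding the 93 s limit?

261

The ratio ordering already packs tightly: prime-drama break + reality-finale break, 85 s, 261.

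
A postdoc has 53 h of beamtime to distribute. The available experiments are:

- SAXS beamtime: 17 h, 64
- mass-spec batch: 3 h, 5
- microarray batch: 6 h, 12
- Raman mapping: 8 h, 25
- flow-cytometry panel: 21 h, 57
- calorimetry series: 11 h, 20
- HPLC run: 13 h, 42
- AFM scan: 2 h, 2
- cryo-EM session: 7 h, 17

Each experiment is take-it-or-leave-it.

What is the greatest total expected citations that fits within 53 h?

165

Taking the top-ratio experiments first gives SAXS beamtime + microarray batch + Raman mapping + HPLC run + AFM scan + cryo-EM session for 162 (53 h).
Replace microarray batch and Raman mapping and cryo-EM session with flow-cytometry panel: the trade gains 3 net, giving 165 at 53 h.
Runner-up SAXS beamtime + flow-cytometry panel + HPLC run tops out at 163.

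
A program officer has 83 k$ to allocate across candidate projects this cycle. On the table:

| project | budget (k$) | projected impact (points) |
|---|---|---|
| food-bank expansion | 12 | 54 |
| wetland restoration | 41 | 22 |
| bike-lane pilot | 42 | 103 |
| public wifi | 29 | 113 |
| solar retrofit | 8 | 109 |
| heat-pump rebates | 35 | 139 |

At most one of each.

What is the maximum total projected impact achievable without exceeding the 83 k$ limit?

361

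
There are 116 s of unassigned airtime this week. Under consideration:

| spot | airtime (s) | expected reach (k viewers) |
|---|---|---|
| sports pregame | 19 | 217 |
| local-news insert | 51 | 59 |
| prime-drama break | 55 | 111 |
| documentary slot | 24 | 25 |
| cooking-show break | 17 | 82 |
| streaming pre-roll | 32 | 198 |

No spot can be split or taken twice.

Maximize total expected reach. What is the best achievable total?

526

Density check — sports pregame 11.42, streaming pre-roll 6.19, cooking-show break 4.82, prime-drama break 2.02 are the best per s.
Greedy by ratio would take sports pregame + documentary slot + cooking-show break + streaming pre-roll: 92 s used, total 522.
Replace documentary slot and cooking-show break with prime-drama break: the trade gains 4 net, giving 526 at 106 s.
Next best is sports pregame + documentary slot + cooking-show break + streaming pre-roll at 522 (92 s) — short by 4.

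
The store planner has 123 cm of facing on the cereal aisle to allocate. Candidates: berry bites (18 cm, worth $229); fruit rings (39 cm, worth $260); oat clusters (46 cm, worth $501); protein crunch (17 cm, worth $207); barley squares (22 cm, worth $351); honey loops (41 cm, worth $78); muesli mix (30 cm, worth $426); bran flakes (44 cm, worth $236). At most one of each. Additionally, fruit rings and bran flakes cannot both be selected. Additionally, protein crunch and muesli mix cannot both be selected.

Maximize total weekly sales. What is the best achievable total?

Berry bites + oat clusters + barley squares + muesli mix uses 116 of the 123 cm and totals 1507.
Runner-up berry bites + oat clusters + protein crunch + barley squares tops out at 1288.

1507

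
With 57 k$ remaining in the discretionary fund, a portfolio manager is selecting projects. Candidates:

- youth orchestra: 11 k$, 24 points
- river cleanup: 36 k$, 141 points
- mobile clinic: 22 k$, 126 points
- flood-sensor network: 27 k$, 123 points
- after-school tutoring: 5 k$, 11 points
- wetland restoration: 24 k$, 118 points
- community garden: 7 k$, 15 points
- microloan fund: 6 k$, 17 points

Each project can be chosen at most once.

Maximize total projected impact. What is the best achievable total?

The ratio ordering already packs tightly: mobile clinic + after-school tutoring + wetland restoration + microloan fund, 57 k$, 272.

272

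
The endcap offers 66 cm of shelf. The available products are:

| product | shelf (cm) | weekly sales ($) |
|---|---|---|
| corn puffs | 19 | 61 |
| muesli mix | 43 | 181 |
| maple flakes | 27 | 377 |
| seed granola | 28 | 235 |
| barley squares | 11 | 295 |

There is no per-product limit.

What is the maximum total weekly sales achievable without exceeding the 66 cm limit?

The ratio ordering already packs tightly: 6×barley squares, 66 cm, 1770.
Nothing else within 66 cm beats 1770.

1770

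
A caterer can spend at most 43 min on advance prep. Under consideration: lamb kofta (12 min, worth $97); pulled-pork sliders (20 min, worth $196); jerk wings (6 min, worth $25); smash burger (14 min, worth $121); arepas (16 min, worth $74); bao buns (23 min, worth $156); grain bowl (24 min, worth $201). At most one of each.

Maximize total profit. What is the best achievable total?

A density-first pass picks pulled-pork sliders + jerk wings + smash burger — 342 at 40 min.
Dropping jerk wings and smash burger frees 20 min; slotting in bao buns (23 min) lifts the total to 352 at 43 min.

352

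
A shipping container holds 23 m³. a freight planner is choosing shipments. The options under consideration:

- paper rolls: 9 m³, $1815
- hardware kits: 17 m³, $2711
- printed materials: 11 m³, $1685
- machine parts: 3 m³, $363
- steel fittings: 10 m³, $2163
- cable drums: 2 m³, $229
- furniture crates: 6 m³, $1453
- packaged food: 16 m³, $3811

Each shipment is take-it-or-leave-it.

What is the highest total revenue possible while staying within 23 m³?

5264

Ranking by ratio (revenue/m³): furniture crates 242.17, packaged food 238.19, steel fittings 216.30.
The ratio ordering already packs tightly: furniture crates + packaged food, 22 m³, 5264.
Runner-up machine parts + cable drums + packaged food tops out at 4403.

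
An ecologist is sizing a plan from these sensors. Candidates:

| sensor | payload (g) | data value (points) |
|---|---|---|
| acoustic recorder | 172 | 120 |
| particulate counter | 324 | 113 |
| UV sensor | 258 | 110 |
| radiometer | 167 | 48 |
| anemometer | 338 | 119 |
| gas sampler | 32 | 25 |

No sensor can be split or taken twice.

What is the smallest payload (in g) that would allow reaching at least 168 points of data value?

339

Need the lightest bundle worth ≥ 168.
acoustic recorder + radiometer reaches 168 using 339 g.
Any bundle with less than 339 g falls short of 168.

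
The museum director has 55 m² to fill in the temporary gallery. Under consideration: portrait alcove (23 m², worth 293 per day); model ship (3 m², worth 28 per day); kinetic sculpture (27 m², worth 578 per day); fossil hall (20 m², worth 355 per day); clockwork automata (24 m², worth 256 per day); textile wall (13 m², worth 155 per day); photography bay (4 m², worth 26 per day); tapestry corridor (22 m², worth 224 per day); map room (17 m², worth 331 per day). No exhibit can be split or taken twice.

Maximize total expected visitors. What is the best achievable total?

987

Ranking by ratio (expected visitors/m²): kinetic sculpture 21.41, map room 19.47, fossil hall 17.75, portrait alcove 12.74.
The ratio heuristic lands on model ship + kinetic sculpture + photography bay + map room (963) but leaves 4 m² idle.
The 17 m² tied up in map room is better spent on fossil hall — total rises to 987 (54 m²).
The spare 1 m² is too small for any remaining exhibit, and no exchange beats 987.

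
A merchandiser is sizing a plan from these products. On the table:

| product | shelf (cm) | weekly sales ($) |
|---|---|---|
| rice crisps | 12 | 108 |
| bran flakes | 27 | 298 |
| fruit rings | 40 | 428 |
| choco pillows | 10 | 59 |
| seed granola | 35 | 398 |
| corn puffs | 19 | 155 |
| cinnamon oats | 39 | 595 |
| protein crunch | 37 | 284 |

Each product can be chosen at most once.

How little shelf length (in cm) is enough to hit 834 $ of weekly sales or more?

66

Need the lightest bundle worth ≥ 834.
bran flakes + cinnamon oats: 893 weekly sales at 66 cm.
Below 66 cm the best achievable stays under 834.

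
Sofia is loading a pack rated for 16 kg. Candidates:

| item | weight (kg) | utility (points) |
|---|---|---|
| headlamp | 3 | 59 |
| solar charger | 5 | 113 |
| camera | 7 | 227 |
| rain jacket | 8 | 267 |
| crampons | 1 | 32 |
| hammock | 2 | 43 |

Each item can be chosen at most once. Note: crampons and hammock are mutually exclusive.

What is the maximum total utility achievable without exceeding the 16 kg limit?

526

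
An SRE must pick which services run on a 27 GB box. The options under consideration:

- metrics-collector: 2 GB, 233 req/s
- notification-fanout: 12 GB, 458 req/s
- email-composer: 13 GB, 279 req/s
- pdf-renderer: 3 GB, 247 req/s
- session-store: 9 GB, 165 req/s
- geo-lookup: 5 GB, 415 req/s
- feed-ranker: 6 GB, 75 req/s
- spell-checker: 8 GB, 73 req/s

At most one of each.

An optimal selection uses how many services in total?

4

Best achievable throughput is 1353.
For example metrics-collector + notification-fanout + pdf-renderer + geo-lookup achieves it, using 22 GB.
Every optimal selection uses 4 services.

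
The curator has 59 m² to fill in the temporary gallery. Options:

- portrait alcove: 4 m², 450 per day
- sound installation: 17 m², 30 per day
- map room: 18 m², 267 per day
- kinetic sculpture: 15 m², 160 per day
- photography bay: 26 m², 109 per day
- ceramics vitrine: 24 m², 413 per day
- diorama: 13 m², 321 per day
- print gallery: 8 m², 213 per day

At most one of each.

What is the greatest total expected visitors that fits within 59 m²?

A density-first pass picks portrait alcove + ceramics vitrine + diorama + print gallery — 1397 at 49 m².
Dropping print gallery frees 8 m²; slotting in map room (18 m²) lifts the total to 1451 at 59 m².

1451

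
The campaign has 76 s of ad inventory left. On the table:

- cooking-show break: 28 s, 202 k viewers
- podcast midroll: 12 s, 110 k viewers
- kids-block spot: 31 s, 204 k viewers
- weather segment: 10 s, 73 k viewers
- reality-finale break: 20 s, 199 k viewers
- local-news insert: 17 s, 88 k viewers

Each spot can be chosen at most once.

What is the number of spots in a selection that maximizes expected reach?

4

Best achievable expected reach is 586.
One optimal bundle: podcast midroll + kids-block spot + weather segment + reality-finale break (73 s).
Any selection reaching 586 contains exactly 4 spots.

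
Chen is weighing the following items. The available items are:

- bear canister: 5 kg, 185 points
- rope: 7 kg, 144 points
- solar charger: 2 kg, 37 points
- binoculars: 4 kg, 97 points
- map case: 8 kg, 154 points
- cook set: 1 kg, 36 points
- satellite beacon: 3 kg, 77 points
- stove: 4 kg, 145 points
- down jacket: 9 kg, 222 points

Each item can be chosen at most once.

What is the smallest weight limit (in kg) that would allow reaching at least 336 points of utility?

Need the lightest bundle worth ≥ 336.
bear canister + cook set + stove reaches 366 using 10 kg.
Below 10 kg the best achievable stays under 336.

10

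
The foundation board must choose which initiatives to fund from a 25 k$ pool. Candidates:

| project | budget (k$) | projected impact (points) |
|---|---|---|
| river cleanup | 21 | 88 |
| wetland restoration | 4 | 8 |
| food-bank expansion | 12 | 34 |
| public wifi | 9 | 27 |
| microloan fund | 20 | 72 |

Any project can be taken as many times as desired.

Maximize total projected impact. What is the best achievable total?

96

Density check — river cleanup 4.19, microloan fund 3.60, public wifi 3.00, food-bank expansion 2.83 are the best per k$.
River cleanup + wetland restoration uses 25 of the 25 k$ and totals 96.
That's the maximum — no swap from here does better than 96.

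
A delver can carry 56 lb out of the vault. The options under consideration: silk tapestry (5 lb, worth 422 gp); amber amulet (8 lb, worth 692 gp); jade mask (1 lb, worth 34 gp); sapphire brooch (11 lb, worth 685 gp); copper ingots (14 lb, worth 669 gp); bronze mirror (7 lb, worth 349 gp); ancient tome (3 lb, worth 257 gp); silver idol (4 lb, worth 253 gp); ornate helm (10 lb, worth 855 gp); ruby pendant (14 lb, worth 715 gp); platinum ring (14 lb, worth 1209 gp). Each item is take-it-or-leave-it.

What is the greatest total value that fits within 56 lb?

4407

Density check — amber amulet 86.50, platinum ring 86.36, ancient tome 85.67 are the best per lb.
The ratio ordering already packs tightly: silk tapestry + amber amulet + jade mask + sapphire brooch + ancient tome + silver idol + ornate helm + platinum ring, 56 lb, 4407.
Next best is silk tapestry + amber amulet + sapphire brooch + ancient tome + silver idol + ornate helm + platinum ring at 4373 (55 lb) — short by 34.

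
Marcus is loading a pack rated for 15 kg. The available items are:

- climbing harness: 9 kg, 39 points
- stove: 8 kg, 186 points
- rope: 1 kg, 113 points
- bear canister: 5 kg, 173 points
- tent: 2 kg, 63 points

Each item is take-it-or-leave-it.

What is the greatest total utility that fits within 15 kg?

472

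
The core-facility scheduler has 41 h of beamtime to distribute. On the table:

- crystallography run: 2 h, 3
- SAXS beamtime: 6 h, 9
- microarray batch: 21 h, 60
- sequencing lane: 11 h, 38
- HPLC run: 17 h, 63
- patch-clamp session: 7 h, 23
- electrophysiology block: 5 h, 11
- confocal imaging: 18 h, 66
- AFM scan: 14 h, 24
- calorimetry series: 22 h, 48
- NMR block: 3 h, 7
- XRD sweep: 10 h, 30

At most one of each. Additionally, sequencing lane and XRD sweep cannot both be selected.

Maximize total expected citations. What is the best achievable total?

140

A density-first pass picks crystallography run + HPLC run + confocal imaging + NMR block — 139 at 40 h.
Replace crystallography run and NMR block with electrophysiology block: the trade gains 1 net, giving 140 at 40 h.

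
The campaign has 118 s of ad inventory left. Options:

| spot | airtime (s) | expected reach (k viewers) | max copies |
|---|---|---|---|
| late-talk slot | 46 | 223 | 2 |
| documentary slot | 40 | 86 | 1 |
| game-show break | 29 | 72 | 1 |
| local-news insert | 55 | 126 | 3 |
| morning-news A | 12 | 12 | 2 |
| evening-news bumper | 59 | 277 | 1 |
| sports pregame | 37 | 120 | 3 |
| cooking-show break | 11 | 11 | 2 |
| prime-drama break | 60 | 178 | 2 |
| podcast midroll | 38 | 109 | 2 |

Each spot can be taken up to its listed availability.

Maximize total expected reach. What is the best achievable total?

512

Greedy by ratio would take 2×late-talk slot + 2×morning-news A: 116 s used, total 470.
Dropping late-talk slot and morning-news A frees 58 s; slotting in evening-news bumper (59 s) lifts the total to 512 at 117 s.
Nothing else within 118 s beats 512.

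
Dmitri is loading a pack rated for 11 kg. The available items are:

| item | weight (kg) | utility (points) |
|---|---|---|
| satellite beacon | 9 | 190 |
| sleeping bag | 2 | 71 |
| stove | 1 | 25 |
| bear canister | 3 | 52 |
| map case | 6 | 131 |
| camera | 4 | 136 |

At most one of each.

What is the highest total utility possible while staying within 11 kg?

The ratio heuristic lands on sleeping bag + stove + bear canister + camera (284) but leaves 1 kg idle.
Dropping sleeping bag and bear canister frees 5 kg; slotting in map case (6 kg) lifts the total to 292 at 11 kg.
No other feasible combination exceeds 292.

292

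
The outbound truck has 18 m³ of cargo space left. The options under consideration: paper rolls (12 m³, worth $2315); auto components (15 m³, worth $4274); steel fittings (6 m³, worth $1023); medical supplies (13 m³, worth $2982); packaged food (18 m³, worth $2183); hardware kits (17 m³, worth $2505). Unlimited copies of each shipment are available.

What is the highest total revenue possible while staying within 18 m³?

The ratio ordering already packs tightly: auto components, 15 m³, 4274.

4274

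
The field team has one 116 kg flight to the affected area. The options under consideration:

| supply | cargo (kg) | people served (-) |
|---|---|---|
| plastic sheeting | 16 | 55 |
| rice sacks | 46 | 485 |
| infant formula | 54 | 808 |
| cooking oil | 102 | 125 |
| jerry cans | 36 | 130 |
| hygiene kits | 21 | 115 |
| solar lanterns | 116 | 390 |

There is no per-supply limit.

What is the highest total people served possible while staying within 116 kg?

1616

Taking 2×infant formula: 108 kg used, 1616 in people served.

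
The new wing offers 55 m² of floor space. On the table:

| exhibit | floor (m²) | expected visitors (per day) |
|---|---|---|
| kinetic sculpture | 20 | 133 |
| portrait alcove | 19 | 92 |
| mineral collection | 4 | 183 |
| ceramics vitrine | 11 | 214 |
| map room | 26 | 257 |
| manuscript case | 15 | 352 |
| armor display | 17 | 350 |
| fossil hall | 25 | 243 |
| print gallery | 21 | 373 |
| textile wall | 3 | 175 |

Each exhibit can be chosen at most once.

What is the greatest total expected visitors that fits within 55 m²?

1297

Taking the top-ratio exhibits first gives mineral collection + ceramics vitrine + manuscript case + armor display + textile wall for 1274 (50 m²).
Dropping armor display frees 17 m²; slotting in print gallery (21 m²) lifts the total to 1297 at 54 m².
That's the maximum — no swap from here does better than 1297.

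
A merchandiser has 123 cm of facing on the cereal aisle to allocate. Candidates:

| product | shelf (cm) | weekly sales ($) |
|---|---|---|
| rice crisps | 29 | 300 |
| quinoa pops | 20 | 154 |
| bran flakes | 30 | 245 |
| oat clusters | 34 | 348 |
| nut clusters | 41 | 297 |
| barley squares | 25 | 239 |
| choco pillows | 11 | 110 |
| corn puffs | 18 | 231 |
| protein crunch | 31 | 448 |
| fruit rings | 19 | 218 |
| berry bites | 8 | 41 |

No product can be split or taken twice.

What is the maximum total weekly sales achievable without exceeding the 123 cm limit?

By weekly sales per cm: protein crunch 14.45, corn puffs 12.83, fruit rings 11.47 lead.
The ratio heuristic lands on rice crisps + choco pillows + corn puffs + protein crunch + fruit rings + berry bites (1348) but leaves 7 cm idle.
The 27 cm tied up in fruit rings and berry bites is better spent on oat clusters — total rises to 1437 (123 cm).
Runner-up rice crisps + barley squares + corn puffs + protein crunch + fruit rings tops out at 1436.

1437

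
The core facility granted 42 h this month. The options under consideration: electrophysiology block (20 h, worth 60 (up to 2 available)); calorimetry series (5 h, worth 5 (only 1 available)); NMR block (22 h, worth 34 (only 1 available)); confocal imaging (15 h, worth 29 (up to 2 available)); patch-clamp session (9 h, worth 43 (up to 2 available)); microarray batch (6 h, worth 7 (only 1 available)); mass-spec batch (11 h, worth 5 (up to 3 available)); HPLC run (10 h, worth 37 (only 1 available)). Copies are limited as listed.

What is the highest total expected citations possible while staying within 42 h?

146

Density check — patch-clamp session 4.78, HPLC run 3.70, electrophysiology block 3.00, confocal imaging 1.93 are the best per h.
Taking the top-ratio experiments first gives calorimetry series + 2×patch-clamp session + microarray batch + HPLC run for 135 (39 h).
The 21 h tied up in calorimetry series and microarray batch and HPLC run is better spent on electrophysiology block — total rises to 146 (38 h).
No other feasible combination exceeds 146.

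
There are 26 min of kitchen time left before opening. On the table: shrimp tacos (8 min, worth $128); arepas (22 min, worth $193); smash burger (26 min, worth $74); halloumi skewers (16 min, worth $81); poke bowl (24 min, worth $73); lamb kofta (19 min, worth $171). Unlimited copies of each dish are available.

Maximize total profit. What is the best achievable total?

Ranking by ratio (profit/min): shrimp tacos 16.00, lamb kofta 9.00, arepas 8.77.
Taking 3×shrimp tacos: 24 min used, 384 in profit.
Every other selection either busts 26 min or fails to beat 384.

384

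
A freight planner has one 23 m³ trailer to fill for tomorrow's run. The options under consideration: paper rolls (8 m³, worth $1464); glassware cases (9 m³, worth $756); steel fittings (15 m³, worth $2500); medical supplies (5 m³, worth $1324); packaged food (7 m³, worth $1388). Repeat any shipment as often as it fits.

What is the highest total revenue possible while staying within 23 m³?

5436

Density check — medical supplies 264.80, packaged food 198.29, paper rolls 183.00, steel fittings 166.67 are the best per m³.
Filling by ratio: 4×medical supplies for 5296, with 3 m³ left unused.
Dropping medical supplies frees 5 m³; slotting in paper rolls (8 m³) lifts the total to 5436 at 23 m³.
Every other selection either busts 23 m³ or fails to beat 5436.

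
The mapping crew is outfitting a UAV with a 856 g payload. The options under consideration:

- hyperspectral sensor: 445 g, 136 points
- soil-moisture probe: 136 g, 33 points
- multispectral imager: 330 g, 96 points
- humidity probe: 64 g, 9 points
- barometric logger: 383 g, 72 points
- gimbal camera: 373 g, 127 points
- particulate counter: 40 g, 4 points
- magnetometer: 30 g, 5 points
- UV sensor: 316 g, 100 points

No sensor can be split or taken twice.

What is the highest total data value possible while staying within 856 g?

The ratio heuristic lands on soil-moisture probe + gimbal camera + magnetometer + UV sensor (265) but leaves 1 g idle.
The 452 g tied up in soil-moisture probe and UV sensor is better spent on hyperspectral sensor — total rises to 268 (848 g).

268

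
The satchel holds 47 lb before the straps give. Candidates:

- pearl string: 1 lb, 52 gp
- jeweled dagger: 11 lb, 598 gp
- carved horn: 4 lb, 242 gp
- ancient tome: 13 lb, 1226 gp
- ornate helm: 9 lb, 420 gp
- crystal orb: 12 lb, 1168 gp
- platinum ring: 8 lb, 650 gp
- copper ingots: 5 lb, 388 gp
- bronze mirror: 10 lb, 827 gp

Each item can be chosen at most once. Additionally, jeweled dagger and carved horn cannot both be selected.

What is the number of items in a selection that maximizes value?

5

The maximum value within 47 lb is 4113.
carved horn + ancient tome + crystal orb + platinum ring + bronze mirror hits 4113 at 47 lb.
All optima have 5 items.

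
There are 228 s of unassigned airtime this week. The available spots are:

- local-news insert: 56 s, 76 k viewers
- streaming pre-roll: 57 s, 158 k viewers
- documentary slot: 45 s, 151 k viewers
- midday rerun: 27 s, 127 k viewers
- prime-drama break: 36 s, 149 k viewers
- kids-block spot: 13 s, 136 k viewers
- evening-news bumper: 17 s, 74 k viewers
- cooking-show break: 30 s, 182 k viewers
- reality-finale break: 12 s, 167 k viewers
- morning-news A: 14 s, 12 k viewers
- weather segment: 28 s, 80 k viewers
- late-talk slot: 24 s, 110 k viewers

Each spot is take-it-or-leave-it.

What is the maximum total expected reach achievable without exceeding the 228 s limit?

By expected reach per s: reality-finale break 13.92, kids-block spot 10.46, cooking-show break 6.07, midday rerun 4.70 lead.
Filling by ratio: documentary slot + midday rerun + prime-drama break + kids-block spot + evening-news bumper + cooking-show break + reality-finale break + morning-news A + late-talk slot for 1108, with 10 s left unused.
But streaming pre-roll + midday rerun + prime-drama break + kids-block spot + cooking-show break + reality-finale break + weather segment + late-talk slot fits in 227 s and reaches 1109.
Next best is documentary slot + midday rerun + prime-drama break + kids-block spot + evening-news bumper + cooking-show break + reality-finale break + morning-news A + late-talk slot at 1108 (218 s) — short by 1.

1109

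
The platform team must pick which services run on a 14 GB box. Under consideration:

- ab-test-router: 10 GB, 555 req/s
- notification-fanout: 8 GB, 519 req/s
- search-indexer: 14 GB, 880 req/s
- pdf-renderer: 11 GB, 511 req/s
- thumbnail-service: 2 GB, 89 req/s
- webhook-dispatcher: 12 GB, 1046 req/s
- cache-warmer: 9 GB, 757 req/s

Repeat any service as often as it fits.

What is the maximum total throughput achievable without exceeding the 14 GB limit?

Ranking by ratio (throughput/GB): webhook-dispatcher 87.17, cache-warmer 84.11, notification-fanout 64.88, search-indexer 62.86.
Best packing: thumbnail-service + webhook-dispatcher — 14 GB, 1135 total.
Nothing else within 14 GB beats 1135.

1135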